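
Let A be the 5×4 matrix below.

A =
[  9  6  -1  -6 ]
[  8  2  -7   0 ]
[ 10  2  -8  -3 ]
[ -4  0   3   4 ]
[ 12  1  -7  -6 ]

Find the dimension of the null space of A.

Row reduce to echelon form.
R2 ← R2 − (8/9)·R1: [0, -10/3, -55/9, 16/3]
R3 ← R3 − (10/9)·R1: [0, -14/3, -62/9, 11/3]
R4 ← R4 + (4/9)·R1: [0, 8/3, 23/9, 4/3]
R5 ← R5 − (4/3)·R1: [0, -7, -17/3, 2]
R3 ← R3 − (7/5)·R2: [0, 0, 5/3, -19/5]
R4 ← R4 + (4/5)·R2: [0, 0, -7/3, 28/5]
R5 ← R5 − (21/10)·R2: [0, 0, 43/6, -46/5]
R4 ← R4 + (7/5)·R3: [0, 0, 0, 7/25]
R5 ← R5 − (43/10)·R3: [0, 0, 0, 357/50]
R5 ← R5 − (51/2)·R4: [0, 0, 0, 0]
4 nonzero rows, so rank(A) = 4.
A has 4 columns; by rank–nullity, nullity = 4 − 4 = 0.

0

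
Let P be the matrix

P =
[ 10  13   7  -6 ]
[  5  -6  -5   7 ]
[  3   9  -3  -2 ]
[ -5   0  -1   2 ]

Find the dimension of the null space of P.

Row reduce to echelon form.
R2 ← R2 − (1/2)·R1: [0, -25/2, -17/2, 10]
R3 ← R3 − (3/10)·R1: [0, 51/10, -51/10, -1/5]
R4 ← R4 + (1/2)·R1: [0, 13/2, 5/2, -1]
R3 ← R3 + (51/125)·R2: [0, 0, -1071/125, 97/25]
R4 ← R4 + (13/25)·R2: [0, 0, -48/25, 21/5]
R4 ← R4 − (80/357)·R3: [0, 0, 0, 1189/357]
4 nonzero rows, so rank(P) = 4.
P has 4 columns; by rank–nullity, nullity = 4 − 4 = 0.

0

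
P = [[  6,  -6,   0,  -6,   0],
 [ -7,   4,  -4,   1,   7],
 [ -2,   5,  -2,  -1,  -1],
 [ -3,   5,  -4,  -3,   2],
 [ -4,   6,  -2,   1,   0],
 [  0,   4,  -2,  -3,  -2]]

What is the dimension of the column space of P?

Row reduce to echelon form.
R2 ← R2 + (7/6)·R1: [0, -3, -4, -6, 7]
R3 ← R3 + (1/3)·R1: [0, 3, -2, -3, -1]
R4 ← R4 + (1/2)·R1: [0, 2, -4, -6, 2]
R5 ← R5 + (2/3)·R1: [0, 2, -2, -3, 0]
R3 ← R3 + R2: [0, 0, -6, -9, 6]
R4 ← R4 + (2/3)·R2: [0, 0, -20/3, -10, 20/3]
R5 ← R5 + (2/3)·R2: [0, 0, -14/3, -7, 14/3]
R6 ← R6 + (4/3)·R2: [0, 0, -22/3, -11, 22/3]
R4 ← R4 − (10/9)·R3: [0, 0, 0, 0, 0]
R5 ← R5 − (7/9)·R3: [0, 0, 0, 0, 0]
R6 ← R6 − (11/9)·R3: [0, 0, 0, 0, 0]
Echelon form has 3 nonzero rows, so rank(P) = 3.
The column space has dimension equal to the rank: 3.

3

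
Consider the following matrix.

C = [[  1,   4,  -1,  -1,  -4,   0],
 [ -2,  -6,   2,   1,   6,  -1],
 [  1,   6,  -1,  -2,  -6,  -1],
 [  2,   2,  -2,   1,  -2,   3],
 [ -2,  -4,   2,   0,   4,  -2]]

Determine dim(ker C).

Row reduce to echelon form.
R2 ← R2 + (2)·R1: [0, 2, 0, -1, -2, -1]
R3 ← R3 − R1: [0, 2, 0, -1, -2, -1]
R4 ← R4 − (2)·R1: [0, -6, 0, 3, 6, 3]
R5 ← R5 + (2)·R1: [0, 4, 0, -2, -4, -2]
R3 ← R3 − R2: [0, 0, 0, 0, 0, 0]
R4 ← R4 + (3)·R2: [0, 0, 0, 0, 0, 0]
R5 ← R5 − (2)·R2: [0, 0, 0, 0, 0, 0]
2 nonzero rows, so rank(C) = 2.
C has 6 columns; by rank–nullity, nullity = 6 − 2 = 4.

4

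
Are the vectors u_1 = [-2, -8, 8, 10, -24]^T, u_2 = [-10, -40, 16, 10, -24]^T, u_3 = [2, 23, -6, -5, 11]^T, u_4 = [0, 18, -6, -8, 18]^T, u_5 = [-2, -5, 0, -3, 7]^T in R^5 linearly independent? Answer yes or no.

Form the matrix with these vectors as rows and row reduce.
R2 ← R2 − (5)·R1: [0, 0, -24, -40, 96]
R3 ← R3 + R1: [0, 15, 2, 5, -13]
R5 ← R5 − R1: [0, 3, -8, -13, 31]
Swap R2 ↔ R3
R4 ← R4 − (6/5)·R2: [0, 0, -42/5, -14, 168/5]
R5 ← R5 − (1/5)·R2: [0, 0, -42/5, -14, 168/5]
R4 ← R4 − (7/20)·R3: [0, 0, 0, 0, 0]
R5 ← R5 − (7/20)·R3: [0, 0, 0, 0, 0]
3 nonzero rows, so the 5 vectors span a space of dimension 3.
Since 3 < 5, the vectors are linearly dependent.

no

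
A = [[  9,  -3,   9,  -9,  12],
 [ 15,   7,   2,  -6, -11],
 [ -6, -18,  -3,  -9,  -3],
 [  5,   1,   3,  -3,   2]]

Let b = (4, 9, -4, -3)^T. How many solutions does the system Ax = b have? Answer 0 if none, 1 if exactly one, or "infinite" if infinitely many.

Row reduce the augmented matrix [A | b].
R2 ← R2 − (5/3)·R1: [0, 12, -13, 9, -31, 7/3]
R3 ← R3 + (2/3)·R1: [0, -20, 3, -15, 5, -4/3]
R4 ← R4 − (5/9)·R1: [0, 8/3, -2, 2, -14/3, -47/9]
R3 ← R3 + (5/3)·R2: [0, 0, -56/3, 0, -140/3, 23/9]
R4 ← R4 − (2/9)·R2: [0, 0, 8/9, 0, 20/9, -155/27]
R4 ← R4 + (1/21)·R3: [0, 0, 0, 0, 0, -118/21]
The echelon form has 4 nonzero rows; the last pivot sits in the augmented column, so rank(A) = 3 but rank([A|b]) = 4.
Since the ranks differ, the system is inconsistent.
It has no solutions.

0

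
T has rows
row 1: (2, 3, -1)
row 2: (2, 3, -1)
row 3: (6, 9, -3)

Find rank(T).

1

Row reduce to echelon form.
R2 ← R2 − R1: [0, 0, 0]
R3 ← R3 − (3)·R1: [0, 0, 0]
Echelon form has 1 nonzero row, so rank(T) = 1.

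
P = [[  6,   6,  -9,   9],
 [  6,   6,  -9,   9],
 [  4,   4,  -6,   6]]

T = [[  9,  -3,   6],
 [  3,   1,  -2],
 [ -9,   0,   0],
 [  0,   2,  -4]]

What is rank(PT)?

1

First compute PT:
[[153,   6, -12],
 [153,   6, -12],
 [102,   4,  -8]]
Now row reduce the product.
R2 ← R2 − R1: [0, 0, 0]
R3 ← R3 − (2/3)·R1: [0, 0, 0]
1 nonzero row, so rank(PT) = 1.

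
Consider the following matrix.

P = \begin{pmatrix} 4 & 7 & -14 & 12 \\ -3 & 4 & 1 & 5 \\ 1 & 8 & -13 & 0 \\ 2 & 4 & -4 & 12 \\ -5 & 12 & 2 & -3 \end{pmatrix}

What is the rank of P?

4

Row reduce to echelon form.
R2 ← R2 + (3/4)·R1: [0, 37/4, -19/2, 14]
R3 ← R3 − (1/4)·R1: [0, 25/4, -19/2, -3]
R4 ← R4 − (1/2)·R1: [0, 1/2, 3, 6]
R5 ← R5 + (5/4)·R1: [0, 83/4, -31/2, 12]
R3 ← R3 − (25/37)·R2: [0, 0, -114/37, -461/37]
R4 ← R4 − (2/37)·R2: [0, 0, 130/37, 194/37]
R5 ← R5 − (83/37)·R2: [0, 0, 215/37, -718/37]
R4 ← R4 + (65/57)·R3: [0, 0, 0, -511/57]
R5 ← R5 + (215/114)·R3: [0, 0, 0, -4891/114]
R5 ← R5 − (67/14)·R4: [0, 0, 0, 0]
Echelon form has 4 nonzero rows, so rank(P) = 4.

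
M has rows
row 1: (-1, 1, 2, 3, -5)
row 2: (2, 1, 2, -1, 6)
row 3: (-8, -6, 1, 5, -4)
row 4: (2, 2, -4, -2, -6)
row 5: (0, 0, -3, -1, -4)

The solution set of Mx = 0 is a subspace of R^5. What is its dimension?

Row reduce to echelon form.
R2 ← R2 + (2)·R1: [0, 3, 6, 5, -4]
R3 ← R3 − (8)·R1: [0, -14, -15, -19, 36]
R4 ← R4 + (2)·R1: [0, 4, 0, 4, -16]
R3 ← R3 + (14/3)·R2: [0, 0, 13, 13/3, 52/3]
R4 ← R4 − (4/3)·R2: [0, 0, -8, -8/3, -32/3]
R4 ← R4 + (8/13)·R3: [0, 0, 0, 0, 0]
R5 ← R5 + (3/13)·R3: [0, 0, 0, 0, 0]
3 nonzero rows, so rank(M) = 3.
M has 5 columns; by rank–nullity, nullity = 5 − 3 = 2.

2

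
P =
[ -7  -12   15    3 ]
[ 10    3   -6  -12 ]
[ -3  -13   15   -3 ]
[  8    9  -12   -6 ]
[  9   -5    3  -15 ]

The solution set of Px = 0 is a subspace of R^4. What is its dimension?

Row reduce to echelon form.
R2 ← R2 + (10/7)·R1: [0, -99/7, 108/7, -54/7]
R3 ← R3 − (3/7)·R1: [0, -55/7, 60/7, -30/7]
R4 ← R4 + (8/7)·R1: [0, -33/7, 36/7, -18/7]
R5 ← R5 + (9/7)·R1: [0, -143/7, 156/7, -78/7]
R3 ← R3 − (5/9)·R2: [0, 0, 0, 0]
R4 ← R4 − (1/3)·R2: [0, 0, 0, 0]
R5 ← R5 − (13/9)·R2: [0, 0, 0, 0]
2 nonzero rows, so rank(P) = 2.
P has 4 columns; by rank–nullity, nullity = 4 − 2 = 2.

2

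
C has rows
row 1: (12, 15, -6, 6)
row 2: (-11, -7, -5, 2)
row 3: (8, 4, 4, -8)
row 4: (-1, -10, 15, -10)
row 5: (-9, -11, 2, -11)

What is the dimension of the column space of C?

4

Row reduce to echelon form.
R2 ← R2 + (11/12)·R1: [0, 27/4, -21/2, 15/2]
R3 ← R3 − (2/3)·R1: [0, -6, 8, -12]
R4 ← R4 + (1/12)·R1: [0, -35/4, 29/2, -19/2]
R5 ← R5 + (3/4)·R1: [0, 1/4, -5/2, -13/2]
R3 ← R3 + (8/9)·R2: [0, 0, -4/3, -16/3]
R4 ← R4 + (35/27)·R2: [0, 0, 8/9, 2/9]
R5 ← R5 − (1/27)·R2: [0, 0, -19/9, -61/9]
R4 ← R4 + (2/3)·R3: [0, 0, 0, -10/3]
R5 ← R5 − (19/12)·R3: [0, 0, 0, 5/3]
R5 ← R5 + (1/2)·R4: [0, 0, 0, 0]
Echelon form has 4 nonzero rows, so rank(C) = 4.
The column space has dimension equal to the rank: 4.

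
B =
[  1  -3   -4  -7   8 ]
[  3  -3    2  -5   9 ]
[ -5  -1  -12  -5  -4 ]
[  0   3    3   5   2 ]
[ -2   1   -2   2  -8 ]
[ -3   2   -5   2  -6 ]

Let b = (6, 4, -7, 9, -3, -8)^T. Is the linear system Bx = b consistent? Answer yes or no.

Row reduce the augmented matrix [B | b].
R2 ← R2 − (3)·R1: [0, 6, 14, 16, -15, -14]
R3 ← R3 + (5)·R1: [0, -16, -32, -40, 36, 23]
R5 ← R5 + (2)·R1: [0, -5, -10, -12, 8, 9]
R6 ← R6 + (3)·R1: [0, -7, -17, -19, 18, 10]
R3 ← R3 + (8/3)·R2: [0, 0, 16/3, 8/3, -4, -43/3]
R4 ← R4 − (1/2)·R2: [0, 0, -4, -3, 19/2, 16]
R5 ← R5 + (5/6)·R2: [0, 0, 5/3, 4/3, -9/2, -8/3]
R6 ← R6 + (7/6)·R2: [0, 0, -2/3, -1/3, 1/2, -19/3]
R4 ← R4 + (3/4)·R3: [0, 0, 0, -1, 13/2, 21/4]
R5 ← R5 − (5/16)·R3: [0, 0, 0, 1/2, -13/4, 29/16]
R6 ← R6 + (1/8)·R3: [0, 0, 0, 0, 0, -65/8]
R5 ← R5 + (1/2)·R4: [0, 0, 0, 0, 0, 71/16]
R6 ← R6 + (130/71)·R5: [0, 0, 0, 0, 0, 0]
The echelon form has 5 nonzero rows; the last pivot sits in the augmented column, so rank(B) = 4 but rank([B|b]) = 5.
Since the ranks differ, the system is inconsistent.

no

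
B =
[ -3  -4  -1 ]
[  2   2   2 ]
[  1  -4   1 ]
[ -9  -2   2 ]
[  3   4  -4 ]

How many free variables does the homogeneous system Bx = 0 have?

0

Row reduce to echelon form.
R2 ← R2 + (2/3)·R1: [0, -2/3, 4/3]
R3 ← R3 + (1/3)·R1: [0, -16/3, 2/3]
R4 ← R4 − (3)·R1: [0, 10, 5]
R5 ← R5 + R1: [0, 0, -5]
R3 ← R3 − (8)·R2: [0, 0, -10]
R4 ← R4 + (15)·R2: [0, 0, 25]
R4 ← R4 + (5/2)·R3: [0, 0, 0]
R5 ← R5 − (1/2)·R3: [0, 0, 0]
3 nonzero rows, so rank(B) = 3.
B has 3 columns; by rank–nullity, nullity = 3 − 3 = 0.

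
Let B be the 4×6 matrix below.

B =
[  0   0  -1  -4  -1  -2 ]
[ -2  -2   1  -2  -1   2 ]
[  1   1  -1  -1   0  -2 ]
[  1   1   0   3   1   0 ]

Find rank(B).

2

Row reduce to echelon form.
Swap R1 ↔ R2
R3 ← R3 + (1/2)·R1: [0, 0, -1/2, -2, -1/2, -1]
R4 ← R4 + (1/2)·R1: [0, 0, 1/2, 2, 1/2, 1]
R3 ← R3 − (1/2)·R2: [0, 0, 0, 0, 0, 0]
R4 ← R4 + (1/2)·R2: [0, 0, 0, 0, 0, 0]
Echelon form has 2 nonzero rows, so rank(B) = 2.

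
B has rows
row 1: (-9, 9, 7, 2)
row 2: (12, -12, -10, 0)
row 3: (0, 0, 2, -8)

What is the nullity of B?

2

Row reduce to echelon form.
R2 ← R2 + (4/3)·R1: [0, 0, -2/3, 8/3]
R3 ← R3 + (3)·R2: [0, 0, 0, 0]
2 nonzero rows, so rank(B) = 2.
B has 4 columns; by rank–nullity, nullity = 4 − 2 = 2.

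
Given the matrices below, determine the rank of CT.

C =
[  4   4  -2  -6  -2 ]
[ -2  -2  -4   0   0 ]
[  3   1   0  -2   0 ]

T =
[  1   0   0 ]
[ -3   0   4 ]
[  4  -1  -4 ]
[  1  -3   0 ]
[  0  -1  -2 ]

First compute CT:
[[-22,  22,  28],
 [-12,   4,   8],
 [ -2,   6,   4]]
Now row reduce the product.
R2 ← R2 − (6/11)·R1: [0, -8, -80/11]
R3 ← R3 − (1/11)·R1: [0, 4, 16/11]
R3 ← R3 + (1/2)·R2: [0, 0, -24/11]
3 nonzero rows, so rank(CT) = 3.

3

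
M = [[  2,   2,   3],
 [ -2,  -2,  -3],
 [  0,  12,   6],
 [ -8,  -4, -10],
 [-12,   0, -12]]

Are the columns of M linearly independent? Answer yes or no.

Row reduce M to echelon form.
R2 ← R2 + R1: [0, 0, 0]
R4 ← R4 + (4)·R1: [0, 4, 2]
R5 ← R5 + (6)·R1: [0, 12, 6]
Swap R2 ↔ R3
R4 ← R4 − (1/3)·R2: [0, 0, 0]
R5 ← R5 − R2: [0, 0, 0]
2 pivots among 3 columns.
Only 2 < 3 pivot columns, so the columns are linearly dependent.

no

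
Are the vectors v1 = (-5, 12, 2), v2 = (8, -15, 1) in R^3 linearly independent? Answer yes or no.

Form the matrix with these vectors as rows and row reduce.
R2 ← R2 + (8/5)·R1: [0, 21/5, 21/5]
2 nonzero rows, so the 2 vectors span a space of dimension 2.
Since 2 = 2, the vectors are linearly independent.

yes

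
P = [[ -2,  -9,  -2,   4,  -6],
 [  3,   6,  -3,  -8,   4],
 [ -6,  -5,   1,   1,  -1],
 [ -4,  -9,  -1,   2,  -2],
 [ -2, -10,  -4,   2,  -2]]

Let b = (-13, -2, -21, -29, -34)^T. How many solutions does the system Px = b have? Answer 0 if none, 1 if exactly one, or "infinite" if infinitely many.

1

Row reduce the augmented matrix [P | b].
R2 ← R2 + (3/2)·R1: [0, -15/2, -6, -2, -5, -43/2]
R3 ← R3 − (3)·R1: [0, 22, 7, -11, 17, 18]
R4 ← R4 − (2)·R1: [0, 9, 3, -6, 10, -3]
R5 ← R5 − R1: [0, -1, -2, -2, 4, -21]
R3 ← R3 + (44/15)·R2: [0, 0, -53/5, -253/15, 7/3, -676/15]
R4 ← R4 + (6/5)·R2: [0, 0, -21/5, -42/5, 4, -144/5]
R5 ← R5 − (2/15)·R2: [0, 0, -6/5, -26/15, 14/3, -272/15]
R4 ← R4 − (21/53)·R3: [0, 0, 0, -91/53, 163/53, -580/53]
R5 ← R5 − (6/53)·R3: [0, 0, 0, 28/159, 700/159, -2072/159]
R5 ← R5 + (4/39)·R4: [0, 0, 0, 0, 184/39, -184/13]
The echelon form has 5 nonzero rows, and every pivot lies in the first 5 columns, so rank(P) = rank([P|b]) = 5.
The system is consistent.
rank = 5 = number of unknowns, so the solution is unique.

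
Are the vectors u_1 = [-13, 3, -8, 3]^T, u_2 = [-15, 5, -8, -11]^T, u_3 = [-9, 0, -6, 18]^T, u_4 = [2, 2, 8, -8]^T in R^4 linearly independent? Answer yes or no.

yes

Form the matrix with these vectors as rows and row reduce.
R2 ← R2 − (15/13)·R1: [0, 20/13, 16/13, -188/13]
R3 ← R3 − (9/13)·R1: [0, -27/13, -6/13, 207/13]
R4 ← R4 + (2/13)·R1: [0, 32/13, 88/13, -98/13]
R3 ← R3 + (27/20)·R2: [0, 0, 6/5, -18/5]
R4 ← R4 − (8/5)·R2: [0, 0, 24/5, 78/5]
R4 ← R4 − (4)·R3: [0, 0, 0, 30]
4 nonzero rows, so the 4 vectors span a space of dimension 4.
Since 4 = 4, the vectors are linearly independent.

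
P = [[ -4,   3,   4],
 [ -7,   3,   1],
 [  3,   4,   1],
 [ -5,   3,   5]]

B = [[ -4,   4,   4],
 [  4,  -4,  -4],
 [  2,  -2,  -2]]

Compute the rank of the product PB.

1

First compute PB:
[[ 36, -36, -36],
 [ 42, -42, -42],
 [  6,  -6,  -6],
 [ 42, -42, -42]]
Now row reduce the product.
R2 ← R2 − (7/6)·R1: [0, 0, 0]
R3 ← R3 − (1/6)·R1: [0, 0, 0]
R4 ← R4 − (7/6)·R1: [0, 0, 0]
1 nonzero row, so rank(PB) = 1.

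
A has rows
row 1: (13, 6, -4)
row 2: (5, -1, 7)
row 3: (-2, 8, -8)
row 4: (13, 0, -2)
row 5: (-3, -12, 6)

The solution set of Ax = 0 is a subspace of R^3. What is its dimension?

Row reduce to echelon form.
R2 ← R2 − (5/13)·R1: [0, -43/13, 111/13]
R3 ← R3 + (2/13)·R1: [0, 116/13, -112/13]
R4 ← R4 − R1: [0, -6, 2]
R5 ← R5 + (3/13)·R1: [0, -138/13, 66/13]
R3 ← R3 + (116/43)·R2: [0, 0, 620/43]
R4 ← R4 − (78/43)·R2: [0, 0, -580/43]
R5 ← R5 − (138/43)·R2: [0, 0, -960/43]
R4 ← R4 + (29/31)·R3: [0, 0, 0]
R5 ← R5 + (48/31)·R3: [0, 0, 0]
3 nonzero rows, so rank(A) = 3.
A has 3 columns; by rank–nullity, nullity = 3 − 3 = 0.

0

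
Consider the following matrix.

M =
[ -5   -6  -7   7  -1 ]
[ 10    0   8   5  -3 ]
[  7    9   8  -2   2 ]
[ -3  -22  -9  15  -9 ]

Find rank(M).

3

Row reduce to echelon form.
R2 ← R2 + (2)·R1: [0, -12, -6, 19, -5]
R3 ← R3 + (7/5)·R1: [0, 3/5, -9/5, 39/5, 3/5]
R4 ← R4 − (3/5)·R1: [0, -92/5, -24/5, 54/5, -42/5]
R3 ← R3 + (1/20)·R2: [0, 0, -21/10, 35/4, 7/20]
R4 ← R4 − (23/15)·R2: [0, 0, 22/5, -55/3, -11/15]
R4 ← R4 + (44/21)·R3: [0, 0, 0, 0, 0]
Echelon form has 3 nonzero rows, so rank(M) = 3.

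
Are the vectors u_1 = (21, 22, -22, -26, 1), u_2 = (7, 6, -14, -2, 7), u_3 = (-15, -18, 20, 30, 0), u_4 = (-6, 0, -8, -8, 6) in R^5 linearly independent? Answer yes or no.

yes

Form the matrix with these vectors as rows and row reduce.
R2 ← R2 − (1/3)·R1: [0, -4/3, -20/3, 20/3, 20/3]
R3 ← R3 + (5/7)·R1: [0, -16/7, 30/7, 80/7, 5/7]
R4 ← R4 + (2/7)·R1: [0, 44/7, -100/7, -108/7, 44/7]
R3 ← R3 − (12/7)·R2: [0, 0, 110/7, 0, -75/7]
R4 ← R4 + (33/7)·R2: [0, 0, -320/7, 16, 264/7]
R4 ← R4 + (32/11)·R3: [0, 0, 0, 16, 72/11]
4 nonzero rows, so the 4 vectors span a space of dimension 4.
Since 4 = 4, the vectors are linearly independent.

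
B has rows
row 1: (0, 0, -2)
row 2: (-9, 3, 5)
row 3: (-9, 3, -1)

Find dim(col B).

Row reduce to echelon form.
Swap R1 ↔ R2
R3 ← R3 − R1: [0, 0, -6]
R3 ← R3 − (3)·R2: [0, 0, 0]
Echelon form has 2 nonzero rows, so rank(B) = 2.
The column space has dimension equal to the rank: 2.

2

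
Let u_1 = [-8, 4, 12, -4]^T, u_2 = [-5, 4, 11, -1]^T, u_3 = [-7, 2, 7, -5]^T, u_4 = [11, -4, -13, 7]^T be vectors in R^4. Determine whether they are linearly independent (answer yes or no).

no

Form the matrix with these vectors as rows and row reduce.
R2 ← R2 − (5/8)·R1: [0, 3/2, 7/2, 3/2]
R3 ← R3 − (7/8)·R1: [0, -3/2, -7/2, -3/2]
R4 ← R4 + (11/8)·R1: [0, 3/2, 7/2, 3/2]
R3 ← R3 + R2: [0, 0, 0, 0]
R4 ← R4 − R2: [0, 0, 0, 0]
2 nonzero rows, so the 4 vectors span a space of dimension 2.
Since 2 < 4, the vectors are linearly dependent.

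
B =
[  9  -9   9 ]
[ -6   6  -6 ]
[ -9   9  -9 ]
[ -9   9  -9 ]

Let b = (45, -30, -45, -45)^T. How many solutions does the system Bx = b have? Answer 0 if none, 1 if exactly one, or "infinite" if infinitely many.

Row reduce the augmented matrix [B | b].
R2 ← R2 + (2/3)·R1: [0, 0, 0, 0]
R3 ← R3 + R1: [0, 0, 0, 0]
R4 ← R4 + R1: [0, 0, 0, 0]
The echelon form has 1 nonzero rows, and every pivot lies in the first 3 columns, so rank(B) = rank([B|b]) = 1.
The system is consistent.
rank = 1 < 3 unknowns, so there are infinitely many solutions.

infinite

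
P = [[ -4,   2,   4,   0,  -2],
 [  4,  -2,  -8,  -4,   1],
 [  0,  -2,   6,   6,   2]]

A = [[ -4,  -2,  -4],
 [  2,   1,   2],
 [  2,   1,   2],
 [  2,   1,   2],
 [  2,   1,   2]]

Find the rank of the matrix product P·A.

1

First compute PA:
[[ 24,  12,  24],
 [-42, -21, -42],
 [ 24,  12,  24]]
Now row reduce the product.
R2 ← R2 + (7/4)·R1: [0, 0, 0]
R3 ← R3 − R1: [0, 0, 0]
1 nonzero row, so rank(PA) = 1.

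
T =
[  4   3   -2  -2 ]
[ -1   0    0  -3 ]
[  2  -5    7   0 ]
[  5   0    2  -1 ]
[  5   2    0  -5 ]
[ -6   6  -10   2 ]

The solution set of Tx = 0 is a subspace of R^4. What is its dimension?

1

Row reduce to echelon form.
R2 ← R2 + (1/4)·R1: [0, 3/4, -1/2, -7/2]
R3 ← R3 − (1/2)·R1: [0, -13/2, 8, 1]
R4 ← R4 − (5/4)·R1: [0, -15/4, 9/2, 3/2]
R5 ← R5 − (5/4)·R1: [0, -7/4, 5/2, -5/2]
R6 ← R6 + (3/2)·R1: [0, 21/2, -13, -1]
R3 ← R3 + (26/3)·R2: [0, 0, 11/3, -88/3]
R4 ← R4 + (5)·R2: [0, 0, 2, -16]
R5 ← R5 + (7/3)·R2: [0, 0, 4/3, -32/3]
R6 ← R6 − (14)·R2: [0, 0, -6, 48]
R4 ← R4 − (6/11)·R3: [0, 0, 0, 0]
R5 ← R5 − (4/11)·R3: [0, 0, 0, 0]
R6 ← R6 + (18/11)·R3: [0, 0, 0, 0]
3 nonzero rows, so rank(T) = 3.
T has 4 columns; by rank–nullity, nullity = 4 − 3 = 1.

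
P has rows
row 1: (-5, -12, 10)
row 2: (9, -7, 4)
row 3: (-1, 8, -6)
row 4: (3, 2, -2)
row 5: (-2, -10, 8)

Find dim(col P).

2

Row reduce to echelon form.
R2 ← R2 + (9/5)·R1: [0, -143/5, 22]
R3 ← R3 − (1/5)·R1: [0, 52/5, -8]
R4 ← R4 + (3/5)·R1: [0, -26/5, 4]
R5 ← R5 − (2/5)·R1: [0, -26/5, 4]
R3 ← R3 + (4/11)·R2: [0, 0, 0]
R4 ← R4 − (2/11)·R2: [0, 0, 0]
R5 ← R5 − (2/11)·R2: [0, 0, 0]
Echelon form has 2 nonzero rows, so rank(P) = 2.
The column space has dimension equal to the rank: 2.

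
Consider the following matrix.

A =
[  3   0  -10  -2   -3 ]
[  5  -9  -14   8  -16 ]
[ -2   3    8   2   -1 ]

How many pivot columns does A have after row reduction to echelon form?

Row reduce to echelon form.
R2 ← R2 − (5/3)·R1: [0, -9, 8/3, 34/3, -11]
R3 ← R3 + (2/3)·R1: [0, 3, 4/3, 2/3, -3]
R3 ← R3 + (1/3)·R2: [0, 0, 20/9, 40/9, -20/3]
Echelon form has 3 nonzero rows, so rank(A) = 3.
Each nonzero row contributes one pivot column: 3 pivot columns.

3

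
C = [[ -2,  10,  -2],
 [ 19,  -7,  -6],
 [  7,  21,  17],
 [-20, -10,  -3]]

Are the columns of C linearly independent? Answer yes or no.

yes

Row reduce C to echelon form.
R2 ← R2 + (19/2)·R1: [0, 88, -25]
R3 ← R3 + (7/2)·R1: [0, 56, 10]
R4 ← R4 − (10)·R1: [0, -110, 17]
R3 ← R3 − (7/11)·R2: [0, 0, 285/11]
R4 ← R4 + (5/4)·R2: [0, 0, -57/4]
R4 ← R4 + (11/20)·R3: [0, 0, 0]
3 pivots among 3 columns.
Every column is a pivot column, so the columns are linearly independent.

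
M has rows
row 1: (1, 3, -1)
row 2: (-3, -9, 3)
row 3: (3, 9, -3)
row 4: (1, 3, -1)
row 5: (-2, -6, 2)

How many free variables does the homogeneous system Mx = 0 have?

Row reduce to echelon form.
R2 ← R2 + (3)·R1: [0, 0, 0]
R3 ← R3 − (3)·R1: [0, 0, 0]
R4 ← R4 − R1: [0, 0, 0]
R5 ← R5 + (2)·R1: [0, 0, 0]
1 nonzero row, so rank(M) = 1.
M has 3 columns; by rank–nullity, nullity = 3 − 1 = 2.

2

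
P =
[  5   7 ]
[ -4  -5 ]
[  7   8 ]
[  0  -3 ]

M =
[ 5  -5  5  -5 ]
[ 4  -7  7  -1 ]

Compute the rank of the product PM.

First compute PM:
[[ 53, -74,  74, -32],
 [-40,  55, -55,  25],
 [ 67, -91,  91, -43],
 [-12,  21, -21,   3]]
Now row reduce the product.
R2 ← R2 + (40/53)·R1: [0, -45/53, 45/53, 45/53]
R3 ← R3 − (67/53)·R1: [0, 135/53, -135/53, -135/53]
R4 ← R4 + (12/53)·R1: [0, 225/53, -225/53, -225/53]
R3 ← R3 + (3)·R2: [0, 0, 0, 0]
R4 ← R4 + (5)·R2: [0, 0, 0, 0]
2 nonzero rows, so rank(PM) = 2.

2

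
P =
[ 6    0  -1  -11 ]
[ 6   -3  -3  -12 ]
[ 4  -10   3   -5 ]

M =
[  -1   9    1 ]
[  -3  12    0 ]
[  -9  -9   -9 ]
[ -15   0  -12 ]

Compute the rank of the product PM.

First compute PM:
[[168,  63, 147],
 [210,  45, 177],
 [ 74, -111,  37]]
Now row reduce the product.
R2 ← R2 − (5/4)·R1: [0, -135/4, -27/4]
R3 ← R3 − (37/84)·R1: [0, -555/4, -111/4]
R3 ← R3 − (37/9)·R2: [0, 0, 0]
2 nonzero rows, so rank(PM) = 2.

2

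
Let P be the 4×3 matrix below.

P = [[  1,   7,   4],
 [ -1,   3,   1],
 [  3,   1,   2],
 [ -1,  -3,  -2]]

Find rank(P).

Row reduce to echelon form.
R2 ← R2 + R1: [0, 10, 5]
R3 ← R3 − (3)·R1: [0, -20, -10]
R4 ← R4 + R1: [0, 4, 2]
R3 ← R3 + (2)·R2: [0, 0, 0]
R4 ← R4 − (2/5)·R2: [0, 0, 0]
Echelon form has 2 nonzero rows, so rank(P) = 2.

2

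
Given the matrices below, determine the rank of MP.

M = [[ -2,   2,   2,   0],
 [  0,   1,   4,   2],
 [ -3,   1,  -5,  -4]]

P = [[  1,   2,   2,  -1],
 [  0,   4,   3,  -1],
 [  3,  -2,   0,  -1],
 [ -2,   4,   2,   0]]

2

First compute MP:
[[  4,   0,   2,  -2],
 [  8,   4,   7,  -5],
 [-10,  -8, -11,   7]]
Now row reduce the product.
R2 ← R2 − (2)·R1: [0, 4, 3, -1]
R3 ← R3 + (5/2)·R1: [0, -8, -6, 2]
R3 ← R3 + (2)·R2: [0, 0, 0, 0]
2 nonzero rows, so rank(MP) = 2.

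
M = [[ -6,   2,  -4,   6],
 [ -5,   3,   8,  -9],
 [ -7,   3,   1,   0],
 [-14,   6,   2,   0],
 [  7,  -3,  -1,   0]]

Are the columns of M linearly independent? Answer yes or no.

Row reduce M to echelon form.
R2 ← R2 − (5/6)·R1: [0, 4/3, 34/3, -14]
R3 ← R3 − (7/6)·R1: [0, 2/3, 17/3, -7]
R4 ← R4 − (7/3)·R1: [0, 4/3, 34/3, -14]
R5 ← R5 + (7/6)·R1: [0, -2/3, -17/3, 7]
R3 ← R3 − (1/2)·R2: [0, 0, 0, 0]
R4 ← R4 − R2: [0, 0, 0, 0]
R5 ← R5 + (1/2)·R2: [0, 0, 0, 0]
2 pivots among 4 columns.
Only 2 < 4 pivot columns, so the columns are linearly dependent.

no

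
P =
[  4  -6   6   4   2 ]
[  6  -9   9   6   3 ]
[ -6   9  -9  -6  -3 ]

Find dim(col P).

Row reduce to echelon form.
R2 ← R2 − (3/2)·R1: [0, 0, 0, 0, 0]
R3 ← R3 + (3/2)·R1: [0, 0, 0, 0, 0]
Echelon form has 1 nonzero row, so rank(P) = 1.
The column space has dimension equal to the rank: 1.

1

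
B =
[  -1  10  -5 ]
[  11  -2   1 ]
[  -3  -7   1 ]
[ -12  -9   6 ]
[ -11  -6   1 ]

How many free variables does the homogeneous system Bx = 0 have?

Row reduce to echelon form.
R2 ← R2 + (11)·R1: [0, 108, -54]
R3 ← R3 − (3)·R1: [0, -37, 16]
R4 ← R4 − (12)·R1: [0, -129, 66]
R5 ← R5 − (11)·R1: [0, -116, 56]
R3 ← R3 + (37/108)·R2: [0, 0, -5/2]
R4 ← R4 + (43/36)·R2: [0, 0, 3/2]
R5 ← R5 + (29/27)·R2: [0, 0, -2]
R4 ← R4 + (3/5)·R3: [0, 0, 0]
R5 ← R5 − (4/5)·R3: [0, 0, 0]
3 nonzero rows, so rank(B) = 3.
B has 3 columns; by rank–nullity, nullity = 3 − 3 = 0.

0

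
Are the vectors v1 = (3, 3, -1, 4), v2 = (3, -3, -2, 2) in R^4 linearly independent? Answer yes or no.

yes

Form the matrix with these vectors as rows and row reduce.
R2 ← R2 − R1: [0, -6, -1, -2]
2 nonzero rows, so the 2 vectors span a space of dimension 2.
Since 2 = 2, the vectors are linearly independent.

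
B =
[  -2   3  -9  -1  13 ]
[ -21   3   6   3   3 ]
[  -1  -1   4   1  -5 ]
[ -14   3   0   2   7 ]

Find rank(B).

3

Row reduce to echelon form.
R2 ← R2 − (21/2)·R1: [0, -57/2, 201/2, 27/2, -267/2]
R3 ← R3 − (1/2)·R1: [0, -5/2, 17/2, 3/2, -23/2]
R4 ← R4 − (7)·R1: [0, -18, 63, 9, -84]
R3 ← R3 − (5/57)·R2: [0, 0, -6/19, 6/19, 4/19]
R4 ← R4 − (12/19)·R2: [0, 0, -9/19, 9/19, 6/19]
R4 ← R4 − (3/2)·R3: [0, 0, 0, 0, 0]
Echelon form has 3 nonzero rows, so rank(B) = 3.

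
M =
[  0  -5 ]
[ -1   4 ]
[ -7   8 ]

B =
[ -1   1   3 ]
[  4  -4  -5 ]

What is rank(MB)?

2

First compute MB:
[[-20,  20,  25],
 [ 17, -17, -23],
 [ 39, -39, -61]]
Now row reduce the product.
R2 ← R2 + (17/20)·R1: [0, 0, -7/4]
R3 ← R3 + (39/20)·R1: [0, 0, -49/4]
R3 ← R3 − (7)·R2: [0, 0, 0]
2 nonzero rows, so rank(MB) = 2.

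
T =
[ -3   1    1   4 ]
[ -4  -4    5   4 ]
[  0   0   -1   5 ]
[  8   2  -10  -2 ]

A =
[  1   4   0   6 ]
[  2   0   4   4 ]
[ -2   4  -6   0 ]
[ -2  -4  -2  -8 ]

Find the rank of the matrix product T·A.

2

First compute TA:
[[-11, -24, -10, -46],
 [-30, -12, -54, -72],
 [ -8, -24,  -4, -40],
 [ 36,   0,  72,  72]]
Now row reduce the product.
R2 ← R2 − (30/11)·R1: [0, 588/11, -294/11, 588/11]
R3 ← R3 − (8/11)·R1: [0, -72/11, 36/11, -72/11]
R4 ← R4 + (36/11)·R1: [0, -864/11, 432/11, -864/11]
R3 ← R3 + (6/49)·R2: [0, 0, 0, 0]
R4 ← R4 + (72/49)·R2: [0, 0, 0, 0]
2 nonzero rows, so rank(TA) = 2.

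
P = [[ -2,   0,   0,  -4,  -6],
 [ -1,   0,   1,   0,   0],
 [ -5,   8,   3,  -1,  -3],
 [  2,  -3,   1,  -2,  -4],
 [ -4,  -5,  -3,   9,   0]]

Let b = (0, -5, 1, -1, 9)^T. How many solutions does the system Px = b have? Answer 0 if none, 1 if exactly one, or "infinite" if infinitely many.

Row reduce the augmented matrix [P | b].
R2 ← R2 − (1/2)·R1: [0, 0, 1, 2, 3, -5]
R3 ← R3 − (5/2)·R1: [0, 8, 3, 9, 12, 1]
R4 ← R4 + R1: [0, -3, 1, -6, -10, -1]
R5 ← R5 − (2)·R1: [0, -5, -3, 17, 12, 9]
Swap R2 ↔ R3
R4 ← R4 + (3/8)·R2: [0, 0, 17/8, -21/8, -11/2, -5/8]
R5 ← R5 + (5/8)·R2: [0, 0, -9/8, 181/8, 39/2, 77/8]
R4 ← R4 − (17/8)·R3: [0, 0, 0, -55/8, -95/8, 10]
R5 ← R5 + (9/8)·R3: [0, 0, 0, 199/8, 183/8, 4]
R5 ← R5 + (199/55)·R4: [0, 0, 0, 0, -221/11, 442/11]
The echelon form has 5 nonzero rows, and every pivot lies in the first 5 columns, so rank(P) = rank([P|b]) = 5.
The system is consistent.
rank = 5 = number of unknowns, so the solution is unique.

1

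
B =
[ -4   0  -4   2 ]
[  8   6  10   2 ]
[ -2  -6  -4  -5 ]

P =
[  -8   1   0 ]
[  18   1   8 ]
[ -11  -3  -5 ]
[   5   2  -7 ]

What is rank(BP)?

First compute BP:
[[ 86,  12,   6],
 [-56, -12, -16],
 [-73,  -6,   7]]
Now row reduce the product.
R2 ← R2 + (28/43)·R1: [0, -180/43, -520/43]
R3 ← R3 + (73/86)·R1: [0, 180/43, 520/43]
R3 ← R3 + R2: [0, 0, 0]
2 nonzero rows, so rank(BP) = 2.

2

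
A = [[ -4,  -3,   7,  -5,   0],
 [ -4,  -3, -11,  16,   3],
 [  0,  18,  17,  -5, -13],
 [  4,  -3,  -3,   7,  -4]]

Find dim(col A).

4

Row reduce to echelon form.
R2 ← R2 − R1: [0, 0, -18, 21, 3]
R4 ← R4 + R1: [0, -6, 4, 2, -4]
Swap R2 ↔ R3
R4 ← R4 + (1/3)·R2: [0, 0, 29/3, 1/3, -25/3]
R4 ← R4 + (29/54)·R3: [0, 0, 0, 209/18, -121/18]
Echelon form has 4 nonzero rows, so rank(A) = 4.
The column space has dimension equal to the rank: 4.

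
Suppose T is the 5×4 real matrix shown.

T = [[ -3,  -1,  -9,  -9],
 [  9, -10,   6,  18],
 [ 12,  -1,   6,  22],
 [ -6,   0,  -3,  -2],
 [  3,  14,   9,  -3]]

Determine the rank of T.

Row reduce to echelon form.
R2 ← R2 + (3)·R1: [0, -13, -21, -9]
R3 ← R3 + (4)·R1: [0, -5, -30, -14]
R4 ← R4 − (2)·R1: [0, 2, 15, 16]
R5 ← R5 + R1: [0, 13, 0, -12]
R3 ← R3 − (5/13)·R2: [0, 0, -285/13, -137/13]
R4 ← R4 + (2/13)·R2: [0, 0, 153/13, 190/13]
R5 ← R5 + R2: [0, 0, -21, -21]
R4 ← R4 + (51/95)·R3: [0, 0, 0, 851/95]
R5 ← R5 − (91/95)·R3: [0, 0, 0, -1036/95]
R5 ← R5 + (28/23)·R4: [0, 0, 0, 0]
Echelon form has 4 nonzero rows, so rank(T) = 4.

4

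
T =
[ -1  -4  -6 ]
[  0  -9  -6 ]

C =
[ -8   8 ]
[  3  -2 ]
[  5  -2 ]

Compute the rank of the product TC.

First compute TC:
[[-34,  12],
 [-57,  30]]
Now row reduce the product.
R2 ← R2 − (57/34)·R1: [0, 168/17]
2 nonzero rows, so rank(TC) = 2.

2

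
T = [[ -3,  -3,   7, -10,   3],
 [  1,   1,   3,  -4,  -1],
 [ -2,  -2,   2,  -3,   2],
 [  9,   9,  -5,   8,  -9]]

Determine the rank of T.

Row reduce to echelon form.
R2 ← R2 + (1/3)·R1: [0, 0, 16/3, -22/3, 0]
R3 ← R3 − (2/3)·R1: [0, 0, -8/3, 11/3, 0]
R4 ← R4 + (3)·R1: [0, 0, 16, -22, 0]
R3 ← R3 + (1/2)·R2: [0, 0, 0, 0, 0]
R4 ← R4 − (3)·R2: [0, 0, 0, 0, 0]
Echelon form has 2 nonzero rows, so rank(T) = 2.

2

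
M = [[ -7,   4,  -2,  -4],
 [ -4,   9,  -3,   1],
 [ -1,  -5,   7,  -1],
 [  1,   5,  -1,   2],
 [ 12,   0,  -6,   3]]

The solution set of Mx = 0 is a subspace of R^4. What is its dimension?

0

Row reduce to echelon form.
R2 ← R2 − (4/7)·R1: [0, 47/7, -13/7, 23/7]
R3 ← R3 − (1/7)·R1: [0, -39/7, 51/7, -3/7]
R4 ← R4 + (1/7)·R1: [0, 39/7, -9/7, 10/7]
R5 ← R5 + (12/7)·R1: [0, 48/7, -66/7, -27/7]
R3 ← R3 + (39/47)·R2: [0, 0, 270/47, 108/47]
R4 ← R4 − (39/47)·R2: [0, 0, 12/47, -61/47]
R5 ← R5 − (48/47)·R2: [0, 0, -354/47, -339/47]
R4 ← R4 − (2/45)·R3: [0, 0, 0, -7/5]
R5 ← R5 + (59/45)·R3: [0, 0, 0, -21/5]
R5 ← R5 − (3)·R4: [0, 0, 0, 0]
4 nonzero rows, so rank(M) = 4.
M has 4 columns; by rank–nullity, nullity = 4 − 4 = 0.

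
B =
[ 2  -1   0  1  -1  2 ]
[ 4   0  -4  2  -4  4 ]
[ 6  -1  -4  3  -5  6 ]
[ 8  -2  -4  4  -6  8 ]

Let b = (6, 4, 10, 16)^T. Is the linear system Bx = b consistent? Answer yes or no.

yes

Row reduce the augmented matrix [B | b].
R2 ← R2 − (2)·R1: [0, 2, -4, 0, -2, 0, -8]
R3 ← R3 − (3)·R1: [0, 2, -4, 0, -2, 0, -8]
R4 ← R4 − (4)·R1: [0, 2, -4, 0, -2, 0, -8]
R3 ← R3 − R2: [0, 0, 0, 0, 0, 0, 0]
R4 ← R4 − R2: [0, 0, 0, 0, 0, 0, 0]
The echelon form has 2 nonzero rows, and every pivot lies in the first 6 columns, so rank(B) = rank([B|b]) = 2.
The system is consistent.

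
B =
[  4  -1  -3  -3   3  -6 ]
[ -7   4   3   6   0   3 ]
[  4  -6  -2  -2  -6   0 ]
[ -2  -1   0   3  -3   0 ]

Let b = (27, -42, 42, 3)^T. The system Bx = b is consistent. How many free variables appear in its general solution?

Row reduce the augmented matrix [B | b].
R2 ← R2 + (7/4)·R1: [0, 9/4, -9/4, 3/4, 21/4, -15/2, 21/4]
R3 ← R3 − R1: [0, -5, 1, 1, -9, 6, 15]
R4 ← R4 + (1/2)·R1: [0, -3/2, -3/2, 3/2, -3/2, -3, 33/2]
R3 ← R3 + (20/9)·R2: [0, 0, -4, 8/3, 8/3, -32/3, 80/3]
R4 ← R4 + (2/3)·R2: [0, 0, -3, 2, 2, -8, 20]
R4 ← R4 − (3/4)·R3: [0, 0, 0, 0, 0, 0, 0]
The echelon form has 3 nonzero rows, and every pivot lies in the first 6 columns, so rank(B) = rank([B|b]) = 3.
The system is consistent.
Free variables = (unknowns) − (rank) = 6 − 3 = 3.

3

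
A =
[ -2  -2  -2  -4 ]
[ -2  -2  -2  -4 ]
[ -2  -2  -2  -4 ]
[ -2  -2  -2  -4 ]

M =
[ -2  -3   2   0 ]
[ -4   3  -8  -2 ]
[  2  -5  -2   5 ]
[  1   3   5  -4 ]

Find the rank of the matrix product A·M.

First compute AM:
[[  4,  -2,  -4,  10],
 [  4,  -2,  -4,  10],
 [  4,  -2,  -4,  10],
 [  4,  -2,  -4,  10]]
Now row reduce the product.
R2 ← R2 − R1: [0, 0, 0, 0]
R3 ← R3 − R1: [0, 0, 0, 0]
R4 ← R4 − R1: [0, 0, 0, 0]
1 nonzero row, so rank(AM) = 1.

1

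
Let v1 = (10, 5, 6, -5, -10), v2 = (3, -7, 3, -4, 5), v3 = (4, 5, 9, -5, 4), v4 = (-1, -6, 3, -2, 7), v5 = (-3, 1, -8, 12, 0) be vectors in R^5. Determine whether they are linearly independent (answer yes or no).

Form the matrix with these vectors as rows and row reduce.
R2 ← R2 − (3/10)·R1: [0, -17/2, 6/5, -5/2, 8]
R3 ← R3 − (2/5)·R1: [0, 3, 33/5, -3, 8]
R4 ← R4 + (1/10)·R1: [0, -11/2, 18/5, -5/2, 6]
R5 ← R5 + (3/10)·R1: [0, 5/2, -31/5, 21/2, -3]
R3 ← R3 + (6/17)·R2: [0, 0, 597/85, -66/17, 184/17]
R4 ← R4 − (11/17)·R2: [0, 0, 48/17, -15/17, 14/17]
R5 ← R5 + (5/17)·R2: [0, 0, -497/85, 166/17, -11/17]
R4 ← R4 − (80/199)·R3: [0, 0, 0, 135/199, -702/199]
R5 ← R5 + (497/597)·R3: [0, 0, 0, 1300/199, 4993/597]
R5 ← R5 − (260/27)·R4: [0, 0, 0, 0, 127/3]
5 nonzero rows, so the 5 vectors span a space of dimension 5.
Since 5 = 5, the vectors are linearly independent.

yes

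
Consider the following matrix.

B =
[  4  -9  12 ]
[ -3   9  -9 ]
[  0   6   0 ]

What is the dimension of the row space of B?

2

Row reduce to echelon form.
R2 ← R2 + (3/4)·R1: [0, 9/4, 0]
R3 ← R3 − (8/3)·R2: [0, 0, 0]
Echelon form has 2 nonzero rows, so rank(B) = 2.
The row space has dimension equal to the rank: 2.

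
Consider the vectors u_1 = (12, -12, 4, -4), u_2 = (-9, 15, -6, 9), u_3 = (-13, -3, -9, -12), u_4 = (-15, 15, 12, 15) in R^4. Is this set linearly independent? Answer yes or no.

yes

Form the matrix with these vectors as rows and row reduce.
R2 ← R2 + (3/4)·R1: [0, 6, -3, 6]
R3 ← R3 + (13/12)·R1: [0, -16, -14/3, -49/3]
R4 ← R4 + (5/4)·R1: [0, 0, 17, 10]
R3 ← R3 + (8/3)·R2: [0, 0, -38/3, -1/3]
R4 ← R4 + (51/38)·R3: [0, 0, 0, 363/38]
4 nonzero rows, so the 4 vectors span a space of dimension 4.
Since 4 = 4, the vectors are linearly independent.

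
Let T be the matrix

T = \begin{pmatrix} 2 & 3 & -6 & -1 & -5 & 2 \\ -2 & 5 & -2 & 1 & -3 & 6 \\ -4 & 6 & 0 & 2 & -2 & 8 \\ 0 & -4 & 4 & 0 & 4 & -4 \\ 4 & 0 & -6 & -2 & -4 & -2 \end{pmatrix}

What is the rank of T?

2

Row reduce to echelon form.
R2 ← R2 + R1: [0, 8, -8, 0, -8, 8]
R3 ← R3 + (2)·R1: [0, 12, -12, 0, -12, 12]
R5 ← R5 − (2)·R1: [0, -6, 6, 0, 6, -6]
R3 ← R3 − (3/2)·R2: [0, 0, 0, 0, 0, 0]
R4 ← R4 + (1/2)·R2: [0, 0, 0, 0, 0, 0]
R5 ← R5 + (3/4)·R2: [0, 0, 0, 0, 0, 0]
Echelon form has 2 nonzero rows, so rank(T) = 2.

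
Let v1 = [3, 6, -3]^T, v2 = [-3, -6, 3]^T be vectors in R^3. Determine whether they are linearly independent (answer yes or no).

Form the matrix with these vectors as rows and row reduce.
R2 ← R2 + R1: [0, 0, 0]
1 nonzero row, so the 2 vectors span a space of dimension 1.
Since 1 < 2, the vectors are linearly dependent.

no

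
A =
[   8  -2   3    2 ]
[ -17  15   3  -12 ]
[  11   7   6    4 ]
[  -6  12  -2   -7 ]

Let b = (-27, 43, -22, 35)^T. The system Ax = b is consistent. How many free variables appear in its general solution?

Row reduce the augmented matrix [A | b].
R2 ← R2 + (17/8)·R1: [0, 43/4, 75/8, -31/4, -115/8]
R3 ← R3 − (11/8)·R1: [0, 39/4, 15/8, 5/4, 121/8]
R4 ← R4 + (3/4)·R1: [0, 21/2, 1/4, -11/2, 59/4]
R3 ← R3 − (39/43)·R2: [0, 0, -285/43, 356/43, 1211/43]
R4 ← R4 − (42/43)·R2: [0, 0, -383/43, 89/43, 1238/43]
R4 ← R4 − (383/285)·R3: [0, 0, 0, -2581/285, -2581/285]
The echelon form has 4 nonzero rows, and every pivot lies in the first 4 columns, so rank(A) = rank([A|b]) = 4.
The system is consistent.
Free variables = (unknowns) − (rank) = 4 − 4 = 0.

0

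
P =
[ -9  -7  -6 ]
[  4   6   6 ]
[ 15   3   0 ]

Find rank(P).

Row reduce to echelon form.
R2 ← R2 + (4/9)·R1: [0, 26/9, 10/3]
R3 ← R3 + (5/3)·R1: [0, -26/3, -10]
R3 ← R3 + (3)·R2: [0, 0, 0]
Echelon form has 2 nonzero rows, so rank(P) = 2.

2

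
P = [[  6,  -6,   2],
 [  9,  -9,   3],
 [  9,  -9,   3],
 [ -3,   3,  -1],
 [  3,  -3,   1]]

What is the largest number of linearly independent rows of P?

Row reduce to echelon form.
R2 ← R2 − (3/2)·R1: [0, 0, 0]
R3 ← R3 − (3/2)·R1: [0, 0, 0]
R4 ← R4 + (1/2)·R1: [0, 0, 0]
R5 ← R5 − (1/2)·R1: [0, 0, 0]
Echelon form has 1 nonzero row, so rank(P) = 1.
The rank gives the maximum number of linearly independent rows: 1.

1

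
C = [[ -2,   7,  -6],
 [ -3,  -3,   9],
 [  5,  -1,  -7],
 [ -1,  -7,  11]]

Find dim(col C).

Row reduce to echelon form.
R2 ← R2 − (3/2)·R1: [0, -27/2, 18]
R3 ← R3 + (5/2)·R1: [0, 33/2, -22]
R4 ← R4 − (1/2)·R1: [0, -21/2, 14]
R3 ← R3 + (11/9)·R2: [0, 0, 0]
R4 ← R4 − (7/9)·R2: [0, 0, 0]
Echelon form has 2 nonzero rows, so rank(C) = 2.
The column space has dimension equal to the rank: 2.

2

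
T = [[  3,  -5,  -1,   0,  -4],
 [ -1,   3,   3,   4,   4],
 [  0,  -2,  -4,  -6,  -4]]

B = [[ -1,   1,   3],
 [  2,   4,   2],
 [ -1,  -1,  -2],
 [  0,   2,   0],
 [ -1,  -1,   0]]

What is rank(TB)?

First compute TB:
[[ -8, -12,   1],
 [  0,  12,  -3],
 [  4, -12,   4]]
Now row reduce the product.
R3 ← R3 + (1/2)·R1: [0, -18, 9/2]
R3 ← R3 + (3/2)·R2: [0, 0, 0]
2 nonzero rows, so rank(TB) = 2.

2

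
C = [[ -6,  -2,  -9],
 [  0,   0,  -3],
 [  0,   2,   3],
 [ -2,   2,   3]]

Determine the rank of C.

Row reduce to echelon form.
R4 ← R4 − (1/3)·R1: [0, 8/3, 6]
Swap R2 ↔ R3
R4 ← R4 − (4/3)·R2: [0, 0, 2]
R4 ← R4 + (2/3)·R3: [0, 0, 0]
Echelon form has 3 nonzero rows, so rank(C) = 3.

3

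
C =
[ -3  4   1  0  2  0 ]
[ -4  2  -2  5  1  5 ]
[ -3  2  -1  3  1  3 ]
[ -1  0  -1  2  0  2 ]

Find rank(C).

2

Row reduce to echelon form.
R2 ← R2 − (4/3)·R1: [0, -10/3, -10/3, 5, -5/3, 5]
R3 ← R3 − R1: [0, -2, -2, 3, -1, 3]
R4 ← R4 − (1/3)·R1: [0, -4/3, -4/3, 2, -2/3, 2]
R3 ← R3 − (3/5)·R2: [0, 0, 0, 0, 0, 0]
R4 ← R4 − (2/5)·R2: [0, 0, 0, 0, 0, 0]
Echelon form has 2 nonzero rows, so rank(C) = 2.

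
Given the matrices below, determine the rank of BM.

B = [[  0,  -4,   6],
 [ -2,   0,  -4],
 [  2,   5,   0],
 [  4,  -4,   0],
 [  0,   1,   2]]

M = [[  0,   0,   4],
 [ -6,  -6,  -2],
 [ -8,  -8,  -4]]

First compute BM:
[[-24, -24, -16],
 [ 32,  32,   8],
 [-30, -30,  -2],
 [ 24,  24,  24],
 [-22, -22, -10]]
Now row reduce the product.
R2 ← R2 + (4/3)·R1: [0, 0, -40/3]
R3 ← R3 − (5/4)·R1: [0, 0, 18]
R4 ← R4 + R1: [0, 0, 8]
R5 ← R5 − (11/12)·R1: [0, 0, 14/3]
R3 ← R3 + (27/20)·R2: [0, 0, 0]
R4 ← R4 + (3/5)·R2: [0, 0, 0]
R5 ← R5 + (7/20)·R2: [0, 0, 0]
2 nonzero rows, so rank(BM) = 2.

2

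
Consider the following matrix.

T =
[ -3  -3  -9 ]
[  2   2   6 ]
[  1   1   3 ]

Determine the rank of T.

Row reduce to echelon form.
R2 ← R2 + (2/3)·R1: [0, 0, 0]
R3 ← R3 + (1/3)·R1: [0, 0, 0]
Echelon form has 1 nonzero row, so rank(T) = 1.

1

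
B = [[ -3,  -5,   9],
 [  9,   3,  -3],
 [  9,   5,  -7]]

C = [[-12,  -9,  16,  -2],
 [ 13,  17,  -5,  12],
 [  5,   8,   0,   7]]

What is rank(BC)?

First compute BC:
[[ 16,  14, -23,   9],
 [-84, -54, 129,  -3],
 [-78, -52, 119,  -7]]
Now row reduce the product.
R2 ← R2 + (21/4)·R1: [0, 39/2, 33/4, 177/4]
R3 ← R3 + (39/8)·R1: [0, 65/4, 55/8, 295/8]
R3 ← R3 − (5/6)·R2: [0, 0, 0, 0]
2 nonzero rows, so rank(BC) = 2.

2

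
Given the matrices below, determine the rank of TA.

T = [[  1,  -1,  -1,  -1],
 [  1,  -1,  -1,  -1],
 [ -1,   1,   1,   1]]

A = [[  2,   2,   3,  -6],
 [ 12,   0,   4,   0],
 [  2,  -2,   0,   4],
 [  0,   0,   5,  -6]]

First compute TA:
[[-12,   4,  -6,  -4],
 [-12,   4,  -6,  -4],
 [ 12,  -4,   6,   4]]
Now row reduce the product.
R2 ← R2 − R1: [0, 0, 0, 0]
R3 ← R3 + R1: [0, 0, 0, 0]
1 nonzero row, so rank(TA) = 1.

1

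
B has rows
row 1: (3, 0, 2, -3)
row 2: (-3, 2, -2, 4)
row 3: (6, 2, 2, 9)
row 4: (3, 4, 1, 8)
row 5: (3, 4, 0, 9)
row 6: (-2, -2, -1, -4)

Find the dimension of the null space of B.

0

Row reduce to echelon form.
R2 ← R2 + R1: [0, 2, 0, 1]
R3 ← R3 − (2)·R1: [0, 2, -2, 15]
R4 ← R4 − R1: [0, 4, -1, 11]
R5 ← R5 − R1: [0, 4, -2, 12]
R6 ← R6 + (2/3)·R1: [0, -2, 1/3, -6]
R3 ← R3 − R2: [0, 0, -2, 14]
R4 ← R4 − (2)·R2: [0, 0, -1, 9]
R5 ← R5 − (2)·R2: [0, 0, -2, 10]
R6 ← R6 + R2: [0, 0, 1/3, -5]
R4 ← R4 − (1/2)·R3: [0, 0, 0, 2]
R5 ← R5 − R3: [0, 0, 0, -4]
R6 ← R6 + (1/6)·R3: [0, 0, 0, -8/3]
R5 ← R5 + (2)·R4: [0, 0, 0, 0]
R6 ← R6 + (4/3)·R4: [0, 0, 0, 0]
4 nonzero rows, so rank(B) = 4.
B has 4 columns; by rank–nullity, nullity = 4 − 4 = 0.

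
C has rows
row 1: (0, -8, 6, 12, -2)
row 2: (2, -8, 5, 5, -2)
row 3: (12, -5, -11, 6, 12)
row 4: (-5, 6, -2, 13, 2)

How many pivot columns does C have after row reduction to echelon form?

4

Row reduce to echelon form.
Swap R1 ↔ R2
R3 ← R3 − (6)·R1: [0, 43, -41, -24, 24]
R4 ← R4 + (5/2)·R1: [0, -14, 21/2, 51/2, -3]
R3 ← R3 + (43/8)·R2: [0, 0, -35/4, 81/2, 53/4]
R4 ← R4 − (7/4)·R2: [0, 0, 0, 9/2, 1/2]
Echelon form has 4 nonzero rows, so rank(C) = 4.
Each nonzero row contributes one pivot column: 4 pivot columns.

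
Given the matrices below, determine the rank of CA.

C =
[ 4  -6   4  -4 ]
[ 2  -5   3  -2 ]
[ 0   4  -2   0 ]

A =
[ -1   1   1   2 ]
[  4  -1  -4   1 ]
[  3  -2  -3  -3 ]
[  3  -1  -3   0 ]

First compute CA:
[[-28,   6,  28, -10],
 [-19,   3,  19, -10],
 [ 10,   0, -10,  10]]
Now row reduce the product.
R2 ← R2 − (19/28)·R1: [0, -15/14, 0, -45/14]
R3 ← R3 + (5/14)·R1: [0, 15/7, 0, 45/7]
R3 ← R3 + (2)·R2: [0, 0, 0, 0]
2 nonzero rows, so rank(CA) = 2.

2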